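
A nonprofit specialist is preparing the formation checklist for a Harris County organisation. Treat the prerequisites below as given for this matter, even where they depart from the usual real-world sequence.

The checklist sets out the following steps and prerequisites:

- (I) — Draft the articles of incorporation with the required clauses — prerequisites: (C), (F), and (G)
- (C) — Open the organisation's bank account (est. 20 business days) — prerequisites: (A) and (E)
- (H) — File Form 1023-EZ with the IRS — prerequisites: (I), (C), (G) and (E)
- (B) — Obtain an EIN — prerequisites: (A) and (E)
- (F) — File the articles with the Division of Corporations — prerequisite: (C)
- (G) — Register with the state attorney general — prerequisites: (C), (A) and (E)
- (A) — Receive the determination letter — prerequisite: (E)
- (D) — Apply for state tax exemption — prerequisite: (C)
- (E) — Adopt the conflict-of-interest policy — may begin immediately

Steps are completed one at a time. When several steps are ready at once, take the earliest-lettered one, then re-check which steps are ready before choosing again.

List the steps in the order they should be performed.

(E) (A) (B) (C) (D) (F) (G) (I) (H)

(E) is the only step with nothing outstanding, so it goes first.
That leaves (A) as the only ready step → (A).
Ready: (B) and (C). (B) has the earlier label → (B).
(C) needed (A) and (E), now all done → (C).
(D), (F) and (G) are all available; (D) has the earlier label → (D).
Now (F) and (G) have their prerequisites met. (F) has the earlier label, so (F) next.
(G) needed (A), (C) and (E), now all done → (G).
(I) is the only step now ready → (I).
Next only (H) has its prerequisites met → (H).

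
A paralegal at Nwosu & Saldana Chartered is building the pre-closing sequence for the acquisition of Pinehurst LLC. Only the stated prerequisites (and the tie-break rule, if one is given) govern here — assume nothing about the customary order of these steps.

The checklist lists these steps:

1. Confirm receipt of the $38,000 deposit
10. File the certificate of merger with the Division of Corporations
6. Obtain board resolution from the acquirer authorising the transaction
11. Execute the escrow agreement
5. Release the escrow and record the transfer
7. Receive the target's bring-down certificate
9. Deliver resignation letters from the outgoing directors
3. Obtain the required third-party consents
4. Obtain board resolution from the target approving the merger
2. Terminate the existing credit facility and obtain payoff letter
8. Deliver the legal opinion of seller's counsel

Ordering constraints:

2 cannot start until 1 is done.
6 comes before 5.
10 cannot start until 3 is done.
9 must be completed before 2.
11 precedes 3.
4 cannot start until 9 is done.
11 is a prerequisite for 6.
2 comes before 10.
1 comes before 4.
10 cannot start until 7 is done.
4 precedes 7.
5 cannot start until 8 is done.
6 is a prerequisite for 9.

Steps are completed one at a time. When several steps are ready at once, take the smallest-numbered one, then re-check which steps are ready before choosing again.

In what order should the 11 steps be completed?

1, 8, 11, 3, 6, 5, 9, 2, 4, 7, 10

1, 8 and 11 have no prerequisites; 1 has the earlier label, so 1 is first.
Now 8 and 11 have their prerequisites met. 8 has the earlier label, so 8 next.
That leaves 11 as the only ready step → 11.
Ready: 3 and 6. 3 has the earlier label → 3.
That leaves 6 as the only ready step → 6.
Now 5 and 9 have their prerequisites met. 5 has the earlier label, so 5 next.
That leaves 9 as the only ready step → 9.
Ready: 2 and 4. 2 has the earlier label → 2.
4 is the only step now ready → 4.
Next only 7 has its prerequisites met → 7.
10 needed 2, 3 and 7, now all done → 10.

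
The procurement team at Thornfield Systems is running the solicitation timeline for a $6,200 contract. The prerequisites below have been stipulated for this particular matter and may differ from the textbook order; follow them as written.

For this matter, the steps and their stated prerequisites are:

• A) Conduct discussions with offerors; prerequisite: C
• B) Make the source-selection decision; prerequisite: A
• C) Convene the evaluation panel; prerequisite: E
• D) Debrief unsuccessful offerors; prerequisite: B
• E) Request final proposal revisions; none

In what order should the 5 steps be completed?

E has no prerequisites → E first.
Next only C has its prerequisites met → C.
A needed C, now all done → A.
Next only B has its prerequisites met → B.
Next only D has its prerequisites met → D.

E C A B D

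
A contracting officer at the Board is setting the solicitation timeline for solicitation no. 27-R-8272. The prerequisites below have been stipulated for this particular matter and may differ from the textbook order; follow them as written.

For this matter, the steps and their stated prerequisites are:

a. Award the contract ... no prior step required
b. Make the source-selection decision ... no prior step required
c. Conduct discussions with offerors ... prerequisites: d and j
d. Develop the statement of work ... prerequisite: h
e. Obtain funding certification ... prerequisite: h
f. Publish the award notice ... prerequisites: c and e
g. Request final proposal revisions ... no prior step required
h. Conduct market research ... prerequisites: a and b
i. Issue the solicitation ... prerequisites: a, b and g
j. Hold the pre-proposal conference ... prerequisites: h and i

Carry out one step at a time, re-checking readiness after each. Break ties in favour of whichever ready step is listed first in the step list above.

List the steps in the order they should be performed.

a b g h d e i j c f

Nothing is required for a, b and g. a is listed earlier → a first.
b and g are both available; b is listed earlier → b.
Ready: g and h. g is listed earlier → g.
i now also ready, so the ready set is {h, i}; h is listed earlier → h.
Ready: d, e and i. d is listed earlier → d.
Ready: e and i. e is listed earlier → e.
That leaves i as the only ready step → i.
Next only j has its prerequisites met → j.
That leaves c as the only ready step → c.
Next only f has its prerequisites met → f.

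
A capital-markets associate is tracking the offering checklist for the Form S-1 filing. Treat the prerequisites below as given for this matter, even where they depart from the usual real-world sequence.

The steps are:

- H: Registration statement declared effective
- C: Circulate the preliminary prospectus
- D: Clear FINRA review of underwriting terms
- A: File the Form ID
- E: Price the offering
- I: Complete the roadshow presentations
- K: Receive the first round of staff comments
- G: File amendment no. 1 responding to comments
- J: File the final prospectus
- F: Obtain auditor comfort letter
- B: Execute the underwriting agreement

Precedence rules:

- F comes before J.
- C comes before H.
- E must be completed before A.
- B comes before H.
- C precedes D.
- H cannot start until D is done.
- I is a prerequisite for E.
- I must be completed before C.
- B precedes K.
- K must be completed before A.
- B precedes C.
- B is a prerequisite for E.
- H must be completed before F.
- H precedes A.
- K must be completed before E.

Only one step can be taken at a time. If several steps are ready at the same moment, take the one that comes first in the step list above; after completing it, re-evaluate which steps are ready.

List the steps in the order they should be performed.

I, G, B, C, D, H, K, E, A, F, J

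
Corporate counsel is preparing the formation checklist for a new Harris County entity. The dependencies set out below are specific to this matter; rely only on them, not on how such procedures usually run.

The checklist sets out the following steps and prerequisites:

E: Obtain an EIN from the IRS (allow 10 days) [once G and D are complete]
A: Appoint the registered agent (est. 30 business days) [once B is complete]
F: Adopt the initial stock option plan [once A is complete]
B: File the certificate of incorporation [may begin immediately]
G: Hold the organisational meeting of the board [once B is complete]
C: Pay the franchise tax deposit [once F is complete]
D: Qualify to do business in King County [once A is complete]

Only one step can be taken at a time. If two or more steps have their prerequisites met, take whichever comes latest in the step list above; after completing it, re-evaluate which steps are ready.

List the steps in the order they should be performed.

B, G, A, D, F, C, E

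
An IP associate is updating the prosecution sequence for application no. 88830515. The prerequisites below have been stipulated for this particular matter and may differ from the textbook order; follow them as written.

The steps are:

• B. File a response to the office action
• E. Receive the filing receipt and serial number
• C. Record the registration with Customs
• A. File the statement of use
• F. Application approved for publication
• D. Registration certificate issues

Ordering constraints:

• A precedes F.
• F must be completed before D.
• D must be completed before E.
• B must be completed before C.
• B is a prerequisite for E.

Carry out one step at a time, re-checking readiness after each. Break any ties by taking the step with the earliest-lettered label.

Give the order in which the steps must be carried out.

A B C F D E

Nothing is required for A and B. A has the earlier label → A first.
Now B and F have their prerequisites met. B has the earlier label, so B next.
Ready: C and F. C has the earlier label → C.
F is the only step now ready → F.
D is the only step now ready → D.
Next only E has its prerequisites met → E.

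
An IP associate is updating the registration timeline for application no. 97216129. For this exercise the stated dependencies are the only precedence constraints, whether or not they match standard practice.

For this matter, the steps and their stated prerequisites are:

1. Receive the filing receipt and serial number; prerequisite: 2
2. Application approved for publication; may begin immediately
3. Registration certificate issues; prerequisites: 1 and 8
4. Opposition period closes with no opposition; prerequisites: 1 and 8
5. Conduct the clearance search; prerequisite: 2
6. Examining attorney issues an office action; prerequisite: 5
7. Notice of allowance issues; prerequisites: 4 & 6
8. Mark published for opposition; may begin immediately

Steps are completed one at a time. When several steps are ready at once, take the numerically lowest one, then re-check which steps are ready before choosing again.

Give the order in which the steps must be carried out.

2, 1, 5, 6, 8, 3, 4, 7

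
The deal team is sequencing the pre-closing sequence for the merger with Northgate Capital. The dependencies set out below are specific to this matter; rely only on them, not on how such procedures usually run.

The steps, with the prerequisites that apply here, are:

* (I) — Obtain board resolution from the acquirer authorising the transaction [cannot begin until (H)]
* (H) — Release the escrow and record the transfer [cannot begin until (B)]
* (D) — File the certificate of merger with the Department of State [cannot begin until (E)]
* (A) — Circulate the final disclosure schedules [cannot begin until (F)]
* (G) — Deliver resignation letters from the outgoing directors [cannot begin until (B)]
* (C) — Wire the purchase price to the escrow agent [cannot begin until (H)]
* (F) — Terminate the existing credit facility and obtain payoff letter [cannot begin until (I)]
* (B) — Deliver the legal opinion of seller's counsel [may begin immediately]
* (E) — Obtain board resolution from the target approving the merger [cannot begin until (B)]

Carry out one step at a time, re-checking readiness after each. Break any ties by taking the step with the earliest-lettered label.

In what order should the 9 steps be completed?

(B), (E), (D), (G), (H), (C), (I), (F), (A)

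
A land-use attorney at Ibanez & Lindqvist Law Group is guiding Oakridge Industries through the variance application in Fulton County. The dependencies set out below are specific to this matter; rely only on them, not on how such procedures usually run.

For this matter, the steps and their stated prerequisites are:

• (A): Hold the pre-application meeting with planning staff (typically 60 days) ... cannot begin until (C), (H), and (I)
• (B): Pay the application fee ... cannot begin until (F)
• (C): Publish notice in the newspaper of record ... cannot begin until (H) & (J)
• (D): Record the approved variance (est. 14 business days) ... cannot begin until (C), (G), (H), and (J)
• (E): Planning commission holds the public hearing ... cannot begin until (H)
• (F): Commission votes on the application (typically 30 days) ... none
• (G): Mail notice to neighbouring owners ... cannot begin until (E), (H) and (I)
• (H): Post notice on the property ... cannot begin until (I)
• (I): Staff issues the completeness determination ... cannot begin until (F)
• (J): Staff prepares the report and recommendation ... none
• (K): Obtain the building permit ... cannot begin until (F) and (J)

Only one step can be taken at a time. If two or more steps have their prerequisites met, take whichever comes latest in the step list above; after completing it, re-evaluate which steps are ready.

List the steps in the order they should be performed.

(J) (F) (K) (I) (H) (E) (G) (C) (D) (B) (A)

(J) and (F) have no prerequisites; (J) is listed later, so (J) is first.
Next only (F) has its prerequisites met → (F).
Ready: (K), (I) and (B). (K) is listed later → (K).
(I) and (B) are both available; (I) is listed later → (I).
Now (H) and (B) have their prerequisites met. (H) is listed later, so (H) next.
Now (E), (C) and (B) have their prerequisites met. (E) is listed later, so (E) next.
(G) now also ready, so the ready set is {(G), (C), (B)}; (G) is listed later → (G).
(C) and (B) are both available; (C) is listed later → (C).
Ready: (D), (B) and (A). (D) is listed later → (D).
Ready: (B) and (A). (B) is listed later → (B).
(A) is the only step now ready → (A).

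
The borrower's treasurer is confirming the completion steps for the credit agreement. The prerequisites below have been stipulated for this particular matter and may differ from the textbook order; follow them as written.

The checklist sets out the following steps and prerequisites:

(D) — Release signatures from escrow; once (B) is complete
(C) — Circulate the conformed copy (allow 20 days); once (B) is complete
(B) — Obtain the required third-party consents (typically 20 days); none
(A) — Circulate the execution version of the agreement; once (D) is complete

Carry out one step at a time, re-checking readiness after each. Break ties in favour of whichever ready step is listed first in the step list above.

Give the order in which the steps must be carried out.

(B), (D), (C), (A)

(B) has no prerequisites → (B) first.
(D) and (C) are both available; (D) is listed earlier → (D).
(A) now also ready, so the ready set is {(C), (A)}; (C) is listed earlier → (C).
(A) needed (D), now all done → (A).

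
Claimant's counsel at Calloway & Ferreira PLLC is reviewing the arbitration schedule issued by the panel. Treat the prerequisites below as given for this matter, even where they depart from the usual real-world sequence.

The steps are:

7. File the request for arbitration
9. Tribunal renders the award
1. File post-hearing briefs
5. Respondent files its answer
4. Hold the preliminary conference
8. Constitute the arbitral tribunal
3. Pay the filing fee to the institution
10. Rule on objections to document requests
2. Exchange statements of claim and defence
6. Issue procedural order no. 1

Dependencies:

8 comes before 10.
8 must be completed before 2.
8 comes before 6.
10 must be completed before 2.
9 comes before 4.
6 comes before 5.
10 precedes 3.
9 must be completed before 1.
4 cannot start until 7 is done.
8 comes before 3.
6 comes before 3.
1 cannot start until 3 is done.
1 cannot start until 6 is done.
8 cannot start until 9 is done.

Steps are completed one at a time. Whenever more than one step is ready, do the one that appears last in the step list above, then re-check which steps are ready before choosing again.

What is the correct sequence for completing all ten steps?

9 → 8 → 6 → 10 → 2 → 3 → 5 → 1 → 7 → 4

9 and 7 have no prerequisites; 9 is listed later, so 9 is first.
8 now also ready, so the ready set is {8, 7}; 8 is listed later → 8.
Now 6, 10 and 7 have their prerequisites met. 6 is listed later, so 6 next.
5 now also ready, so the ready set is {10, 5, 7}; 10 is listed later → 10.
2, 3, 5 and 7 are all available; 2 is listed later → 2.
Now 3, 5 and 7 have their prerequisites met. 3 is listed later, so 3 next.
Now 5, 1 and 7 have their prerequisites met. 5 is listed later, so 5 next.
1 and 7 are both available; 1 is listed later → 1.
7 is the only step now ready → 7.
Next only 4 has its prerequisites met → 4.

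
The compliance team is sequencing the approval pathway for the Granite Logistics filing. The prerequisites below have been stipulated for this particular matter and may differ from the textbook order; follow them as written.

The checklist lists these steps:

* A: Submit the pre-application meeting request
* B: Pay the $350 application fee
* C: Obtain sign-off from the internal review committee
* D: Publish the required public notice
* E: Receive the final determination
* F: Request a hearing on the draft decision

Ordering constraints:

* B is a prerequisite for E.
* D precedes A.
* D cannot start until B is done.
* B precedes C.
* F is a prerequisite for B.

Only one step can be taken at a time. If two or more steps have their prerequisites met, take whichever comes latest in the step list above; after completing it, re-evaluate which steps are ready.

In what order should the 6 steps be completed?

F, B, E, D, C, A

F is the only step with nothing outstanding, so it goes first.
B is the only step now ready → B.
Ready: E, D and C. E is listed later → E.
Now D and C have their prerequisites met. D is listed later, so D next.
Ready: C and A. C is listed later → C.
A needed D, now all done → A.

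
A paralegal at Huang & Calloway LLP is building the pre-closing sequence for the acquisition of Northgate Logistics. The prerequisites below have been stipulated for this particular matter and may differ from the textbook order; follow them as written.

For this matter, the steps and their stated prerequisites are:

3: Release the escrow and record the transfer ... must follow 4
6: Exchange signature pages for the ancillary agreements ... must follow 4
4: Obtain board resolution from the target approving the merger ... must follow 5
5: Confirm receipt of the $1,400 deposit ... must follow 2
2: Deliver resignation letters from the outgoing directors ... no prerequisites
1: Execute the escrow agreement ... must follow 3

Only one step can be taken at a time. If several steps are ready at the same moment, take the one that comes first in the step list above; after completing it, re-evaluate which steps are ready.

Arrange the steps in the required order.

2 5 4 3 6 1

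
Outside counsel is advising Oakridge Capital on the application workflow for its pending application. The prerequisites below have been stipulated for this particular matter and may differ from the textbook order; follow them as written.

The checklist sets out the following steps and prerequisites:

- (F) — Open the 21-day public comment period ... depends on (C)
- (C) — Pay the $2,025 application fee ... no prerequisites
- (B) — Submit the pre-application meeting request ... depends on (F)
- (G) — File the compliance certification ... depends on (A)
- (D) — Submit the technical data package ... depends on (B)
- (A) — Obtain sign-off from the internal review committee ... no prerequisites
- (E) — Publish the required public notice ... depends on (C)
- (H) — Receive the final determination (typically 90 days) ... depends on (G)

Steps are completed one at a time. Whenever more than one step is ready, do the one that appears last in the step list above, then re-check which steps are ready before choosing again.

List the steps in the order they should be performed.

(A), (G), (H), (C), (E), (F), (B), (D)

(A) and (C) have no prerequisites; (A) is listed later, so (A) is first.
(G) and (C) are both available; (G) is listed later → (G).
(H) now also ready, so the ready set is {(H), (C)}; (H) is listed later → (H).
(C) is the only step now ready → (C).
Now (E) and (F) have their prerequisites met. (E) is listed later, so (E) next.
(F) needed (C), now all done → (F).
(B) is the only step now ready → (B).
(D) is the only step now ready → (D).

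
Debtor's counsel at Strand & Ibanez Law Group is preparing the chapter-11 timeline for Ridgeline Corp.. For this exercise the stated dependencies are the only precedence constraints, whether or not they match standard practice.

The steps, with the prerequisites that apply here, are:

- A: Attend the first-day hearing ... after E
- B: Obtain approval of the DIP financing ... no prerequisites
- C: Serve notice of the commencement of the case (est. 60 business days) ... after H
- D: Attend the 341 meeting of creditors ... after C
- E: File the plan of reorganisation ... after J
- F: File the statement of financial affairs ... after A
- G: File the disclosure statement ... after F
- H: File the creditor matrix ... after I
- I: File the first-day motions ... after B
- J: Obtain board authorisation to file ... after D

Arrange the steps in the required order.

B, I, H, C, D, J, E, A, F, G

B has no prerequisites → B first.
I needed B, now all done → I.
H needed I, now all done → H.
C needed H, now all done → C.
D needed C, now all done → D.
J needed D, now all done → J.
E is the only step now ready → E.
Next only A has its prerequisites met → A.
That leaves F as the only ready step → F.
G needed F, now all done → G.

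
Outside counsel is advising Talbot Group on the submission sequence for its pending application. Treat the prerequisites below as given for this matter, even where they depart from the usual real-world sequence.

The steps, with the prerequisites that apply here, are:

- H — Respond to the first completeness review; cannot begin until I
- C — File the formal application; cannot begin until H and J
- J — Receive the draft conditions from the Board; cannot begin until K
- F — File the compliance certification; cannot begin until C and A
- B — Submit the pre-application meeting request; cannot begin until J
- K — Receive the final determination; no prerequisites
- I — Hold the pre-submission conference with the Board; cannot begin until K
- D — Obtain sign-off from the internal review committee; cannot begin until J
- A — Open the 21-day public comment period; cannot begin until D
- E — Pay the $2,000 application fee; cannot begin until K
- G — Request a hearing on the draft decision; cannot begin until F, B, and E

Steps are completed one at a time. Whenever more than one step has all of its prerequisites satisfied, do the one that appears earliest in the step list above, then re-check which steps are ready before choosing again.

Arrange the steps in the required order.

K, J, B, I, H, C, D, A, F, E, G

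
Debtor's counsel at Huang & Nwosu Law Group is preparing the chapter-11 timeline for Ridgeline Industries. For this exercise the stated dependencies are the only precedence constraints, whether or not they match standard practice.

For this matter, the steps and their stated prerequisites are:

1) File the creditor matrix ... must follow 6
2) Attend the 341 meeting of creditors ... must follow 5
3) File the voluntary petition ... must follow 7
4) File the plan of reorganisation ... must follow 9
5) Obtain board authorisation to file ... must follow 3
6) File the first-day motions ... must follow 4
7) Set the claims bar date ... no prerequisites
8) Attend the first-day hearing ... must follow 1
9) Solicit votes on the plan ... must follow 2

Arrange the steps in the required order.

7, 3, 5, 2, 9, 4, 6, 1, 8

7 is the only step with nothing outstanding, so it goes first.
That leaves 3 as the only ready step → 3.
Next only 5 has its prerequisites met → 5.
2 needed 5, now all done → 2.
Next only 9 has its prerequisites met → 9.
Next only 4 has its prerequisites met → 4.
Next only 6 has its prerequisites met → 6.
1 needed 6, now all done → 1.
8 is the only step now ready → 8.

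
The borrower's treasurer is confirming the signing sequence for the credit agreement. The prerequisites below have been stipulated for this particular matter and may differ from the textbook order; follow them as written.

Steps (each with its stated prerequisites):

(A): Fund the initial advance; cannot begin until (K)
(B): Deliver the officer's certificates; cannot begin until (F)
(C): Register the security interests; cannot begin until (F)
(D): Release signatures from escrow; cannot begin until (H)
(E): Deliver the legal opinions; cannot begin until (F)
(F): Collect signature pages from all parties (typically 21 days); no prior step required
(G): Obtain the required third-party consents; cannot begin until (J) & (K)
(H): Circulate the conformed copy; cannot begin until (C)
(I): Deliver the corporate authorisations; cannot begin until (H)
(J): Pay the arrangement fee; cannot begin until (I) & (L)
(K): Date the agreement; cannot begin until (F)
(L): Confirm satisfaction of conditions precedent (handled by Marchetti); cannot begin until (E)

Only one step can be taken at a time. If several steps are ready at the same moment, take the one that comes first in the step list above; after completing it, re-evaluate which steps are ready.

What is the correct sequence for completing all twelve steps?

(F), (B), (C), (E), (H), (D), (I), (K), (A), (L), (J), (G)

(F) has no prerequisites → (F) first.
(B), (C), (E) and (K) are all available; (B) is listed earlier → (B).
Now (C), (E) and (K) have their prerequisites met. (C) is listed earlier, so (C) next.
(H) now also ready, so the ready set is {(E), (H), (K)}; (E) is listed earlier → (E).
(H), (K) and (L) are all available; (H) is listed earlier → (H).
Ready: (D), (I), (K) and (L). (D) is listed earlier → (D).
Ready: (I), (K) and (L). (I) is listed earlier → (I).
(K) and (L) are both available; (K) is listed earlier → (K).
(A) and (L) are both available; (A) is listed earlier → (A).
That leaves (L) as the only ready step → (L).
(J) needed (I) and (L), now all done → (J).
(G) needed (J) and (K), now all done → (G).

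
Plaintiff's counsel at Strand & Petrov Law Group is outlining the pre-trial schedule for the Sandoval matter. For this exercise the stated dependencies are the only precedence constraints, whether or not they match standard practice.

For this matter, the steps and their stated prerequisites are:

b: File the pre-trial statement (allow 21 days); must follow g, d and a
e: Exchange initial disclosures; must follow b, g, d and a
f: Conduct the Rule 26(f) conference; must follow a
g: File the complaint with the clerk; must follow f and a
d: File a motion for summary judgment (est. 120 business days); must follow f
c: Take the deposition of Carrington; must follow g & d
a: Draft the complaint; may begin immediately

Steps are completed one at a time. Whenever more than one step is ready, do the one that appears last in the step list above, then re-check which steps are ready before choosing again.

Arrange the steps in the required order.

a f d g c b e

a has no prerequisites → a first.
Next only f has its prerequisites met → f.
Ready: d and g. d is listed later → d.
g needed a and f, now all done → g.
c and b are both available; c is listed later → c.
b needed a, d and g, now all done → b.
e needed a, d, g and b, now all done → e.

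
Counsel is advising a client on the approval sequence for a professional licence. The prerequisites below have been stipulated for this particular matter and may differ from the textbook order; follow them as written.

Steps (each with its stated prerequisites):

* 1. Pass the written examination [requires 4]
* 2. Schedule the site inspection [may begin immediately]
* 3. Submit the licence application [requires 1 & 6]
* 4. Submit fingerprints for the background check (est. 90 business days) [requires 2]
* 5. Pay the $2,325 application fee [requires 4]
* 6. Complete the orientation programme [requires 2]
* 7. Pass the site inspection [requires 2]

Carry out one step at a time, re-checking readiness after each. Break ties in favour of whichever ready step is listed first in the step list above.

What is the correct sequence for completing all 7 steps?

2, 4, 1, 5, 6, 3, 7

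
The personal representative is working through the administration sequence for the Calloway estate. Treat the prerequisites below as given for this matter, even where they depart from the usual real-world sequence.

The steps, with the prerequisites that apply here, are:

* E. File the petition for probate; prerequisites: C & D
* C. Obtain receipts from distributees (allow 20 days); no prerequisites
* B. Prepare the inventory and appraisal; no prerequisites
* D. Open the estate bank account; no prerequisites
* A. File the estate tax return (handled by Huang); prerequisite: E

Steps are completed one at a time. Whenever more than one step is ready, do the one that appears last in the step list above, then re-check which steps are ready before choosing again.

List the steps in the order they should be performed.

D → B → C → E → A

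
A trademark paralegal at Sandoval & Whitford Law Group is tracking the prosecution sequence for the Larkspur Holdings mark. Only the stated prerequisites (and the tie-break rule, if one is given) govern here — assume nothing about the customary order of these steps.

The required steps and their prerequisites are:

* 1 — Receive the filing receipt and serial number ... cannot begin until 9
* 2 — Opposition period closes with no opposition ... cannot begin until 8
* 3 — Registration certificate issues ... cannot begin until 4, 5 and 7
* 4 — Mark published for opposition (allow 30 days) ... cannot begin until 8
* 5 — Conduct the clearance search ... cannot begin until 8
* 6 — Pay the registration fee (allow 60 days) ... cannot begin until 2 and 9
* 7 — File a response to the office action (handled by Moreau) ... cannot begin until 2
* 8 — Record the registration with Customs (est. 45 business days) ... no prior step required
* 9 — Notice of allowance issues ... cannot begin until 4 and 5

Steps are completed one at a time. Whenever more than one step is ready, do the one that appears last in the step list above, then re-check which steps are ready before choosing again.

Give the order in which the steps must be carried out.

8 has no prerequisites → 8 first.
Now 5, 4 and 2 have their prerequisites met. 5 is listed later, so 5 next.
Ready: 4 and 2. 4 is listed later → 4.
Ready: 9 and 2. 9 is listed later → 9.
1 now also ready, so the ready set is {2, 1}; 2 is listed later → 2.
7 and 6 now also ready, so the ready set is {7, 6, 1}; 7 is listed later → 7.
Ready: 6, 3 and 1. 6 is listed later → 6.
Now 3 and 1 have their prerequisites met. 3 is listed later, so 3 next.
1 is the only step now ready → 1.

8 → 5 → 4 → 9 → 2 → 7 → 6 → 3 → 1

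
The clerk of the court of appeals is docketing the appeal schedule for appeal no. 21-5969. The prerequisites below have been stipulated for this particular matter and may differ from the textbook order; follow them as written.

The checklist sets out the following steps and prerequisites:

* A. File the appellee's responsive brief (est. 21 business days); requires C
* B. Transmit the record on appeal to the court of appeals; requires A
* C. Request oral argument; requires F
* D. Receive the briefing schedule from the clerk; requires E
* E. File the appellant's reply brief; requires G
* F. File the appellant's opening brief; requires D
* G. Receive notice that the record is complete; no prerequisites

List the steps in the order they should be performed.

G, E, D, F, C, A, B

Only G has no prerequisites, so it is first.
E needed G, now all done → E.
Next only D has its prerequisites met → D.
That leaves F as the only ready step → F.
C needed F, now all done → C.
A needed C, now all done → A.
B is the only step now ready → B.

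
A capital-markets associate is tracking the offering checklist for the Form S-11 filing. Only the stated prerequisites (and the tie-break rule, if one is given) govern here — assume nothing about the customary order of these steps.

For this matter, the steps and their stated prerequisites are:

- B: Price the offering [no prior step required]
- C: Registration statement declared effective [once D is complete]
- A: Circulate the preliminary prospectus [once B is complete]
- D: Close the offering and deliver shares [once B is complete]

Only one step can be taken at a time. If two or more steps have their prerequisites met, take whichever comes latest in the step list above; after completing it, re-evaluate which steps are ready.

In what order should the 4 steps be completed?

B, D, A, C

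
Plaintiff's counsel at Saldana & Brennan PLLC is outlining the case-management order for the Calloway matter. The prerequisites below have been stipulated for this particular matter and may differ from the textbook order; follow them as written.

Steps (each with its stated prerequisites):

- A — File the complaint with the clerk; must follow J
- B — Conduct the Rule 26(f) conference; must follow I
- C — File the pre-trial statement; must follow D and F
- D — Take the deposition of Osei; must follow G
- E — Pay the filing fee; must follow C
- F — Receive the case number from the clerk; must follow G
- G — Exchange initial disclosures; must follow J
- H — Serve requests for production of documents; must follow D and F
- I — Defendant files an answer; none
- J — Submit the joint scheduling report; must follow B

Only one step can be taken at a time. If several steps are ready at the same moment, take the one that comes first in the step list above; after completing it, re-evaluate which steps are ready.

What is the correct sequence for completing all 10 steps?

I, B, J, A, G, D, F, C, E, H

Only I has no prerequisites, so it is first.
That leaves B as the only ready step → B.
J is the only step now ready → J.
A and G are both available; A is listed earlier → A.
G needed J, now all done → G.
D and F are both available; D is listed earlier → D.
Next only F has its prerequisites met → F.
Now C and H have their prerequisites met. C is listed earlier, so C next.
Now E and H have their prerequisites met. E is listed earlier, so E next.
H is the only step now ready → H.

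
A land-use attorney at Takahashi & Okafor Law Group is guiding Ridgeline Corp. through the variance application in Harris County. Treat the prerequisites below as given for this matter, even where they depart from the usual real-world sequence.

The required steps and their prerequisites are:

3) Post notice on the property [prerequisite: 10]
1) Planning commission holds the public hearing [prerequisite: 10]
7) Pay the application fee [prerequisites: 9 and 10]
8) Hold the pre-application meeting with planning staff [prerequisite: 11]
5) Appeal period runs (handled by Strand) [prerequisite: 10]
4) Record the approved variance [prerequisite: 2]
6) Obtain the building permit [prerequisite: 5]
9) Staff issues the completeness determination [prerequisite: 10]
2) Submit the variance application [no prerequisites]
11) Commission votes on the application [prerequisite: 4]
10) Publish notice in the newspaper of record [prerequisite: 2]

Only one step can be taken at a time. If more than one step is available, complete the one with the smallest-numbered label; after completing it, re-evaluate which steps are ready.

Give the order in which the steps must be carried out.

Only 2 has no prerequisites, so it is first.
Ready: 4 and 10. 4 has the earlier label → 4.
11 now also ready, so the ready set is {10, 11}; 10 has the earlier label → 10.
1, 3, 5 and 9 now also ready, so the ready set is {1, 3, 5, 9, 11}; 1 has the earlier label → 1.
Ready: 3, 5, 9 and 11. 3 has the earlier label → 3.
Ready: 5, 9 and 11. 5 has the earlier label → 5.
Ready: 6, 9 and 11. 6 has the earlier label → 6.
Ready: 9 and 11. 9 has the earlier label → 9.
7 now also ready, so the ready set is {7, 11}; 7 has the earlier label → 7.
11 needed 4, now all done → 11.
8 needed 11, now all done → 8.

2, 4, 10, 1, 3, 5, 6, 9, 7, 11, 8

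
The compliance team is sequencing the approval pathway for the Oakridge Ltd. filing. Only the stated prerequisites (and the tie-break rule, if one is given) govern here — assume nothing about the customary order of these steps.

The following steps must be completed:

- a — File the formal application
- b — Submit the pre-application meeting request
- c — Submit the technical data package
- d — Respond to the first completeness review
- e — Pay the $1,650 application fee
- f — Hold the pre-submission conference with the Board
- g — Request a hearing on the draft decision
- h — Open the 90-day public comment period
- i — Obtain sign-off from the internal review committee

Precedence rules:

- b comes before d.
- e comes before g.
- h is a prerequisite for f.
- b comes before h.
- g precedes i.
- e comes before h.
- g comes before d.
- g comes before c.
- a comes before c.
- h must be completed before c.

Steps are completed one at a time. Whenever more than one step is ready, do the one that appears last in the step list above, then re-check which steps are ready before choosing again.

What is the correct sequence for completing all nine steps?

e → g → i → b → h → f → d → a → c

e, b and a have no prerequisites; e is listed later, so e is first.
g now also ready, so the ready set is {g, b, a}; g is listed later → g.
i now also ready, so the ready set is {i, b, a}; i is listed later → i.
Ready: b and a. b is listed later → b.
Now h, d and a have their prerequisites met. h is listed later, so h next.
Now f, d and a have their prerequisites met. f is listed later, so f next.
Now d and a have their prerequisites met. d is listed later, so d next.
a is the only step now ready → a.
c needed h, g and a, now all done → c.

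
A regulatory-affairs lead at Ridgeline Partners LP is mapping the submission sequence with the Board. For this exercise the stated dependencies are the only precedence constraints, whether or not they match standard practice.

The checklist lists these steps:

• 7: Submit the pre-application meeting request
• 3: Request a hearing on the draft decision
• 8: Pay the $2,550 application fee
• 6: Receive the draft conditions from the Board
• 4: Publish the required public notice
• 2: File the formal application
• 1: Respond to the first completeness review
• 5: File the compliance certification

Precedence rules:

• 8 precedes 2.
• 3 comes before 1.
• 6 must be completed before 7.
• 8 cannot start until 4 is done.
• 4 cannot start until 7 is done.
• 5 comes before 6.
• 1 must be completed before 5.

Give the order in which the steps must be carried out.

3, 1, 5, 6, 7, 4, 8, 2

3 is the only step with nothing outstanding, so it goes first.
Next only 1 has its prerequisites met → 1.
Next only 5 has its prerequisites met → 5.
Next only 6 has its prerequisites met → 6.
7 needed 6, now all done → 7.
Next only 4 has its prerequisites met → 4.
Next only 8 has its prerequisites met → 8.
2 needed 8, now all done → 2.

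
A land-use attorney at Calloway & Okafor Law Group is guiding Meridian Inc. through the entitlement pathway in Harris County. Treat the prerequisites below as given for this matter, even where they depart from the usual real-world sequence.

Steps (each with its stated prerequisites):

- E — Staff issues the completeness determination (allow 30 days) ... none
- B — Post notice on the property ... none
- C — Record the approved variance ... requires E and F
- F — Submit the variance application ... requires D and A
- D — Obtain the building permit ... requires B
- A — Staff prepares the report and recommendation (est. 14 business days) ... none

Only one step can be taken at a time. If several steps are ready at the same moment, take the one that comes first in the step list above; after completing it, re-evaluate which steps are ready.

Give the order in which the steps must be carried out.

E, B and A have no prerequisites; E is listed earlier, so E is first.
B and A are both available; B is listed earlier → B.
D now also ready, so the ready set is {D, A}; D is listed earlier → D.
A is the only step now ready → A.
F needed D and A, now all done → F.
C is the only step now ready → C.

E → B → D → A → F → C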